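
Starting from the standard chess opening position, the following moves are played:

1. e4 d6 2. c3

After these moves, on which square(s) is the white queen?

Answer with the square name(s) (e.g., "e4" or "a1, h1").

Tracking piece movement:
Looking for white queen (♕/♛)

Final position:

  a b c d e f g h
  ─────────────────
8│♜ ♞ ♝ ♛ ♚ ♝ ♞ ♜│8
7│♟ ♟ ♟ · ♟ ♟ ♟ ♟│7
6│· · · ♟ · · · ·│6
5│· · · · · · · ·│5
4│· · · · ♙ · · ·│4
3│· · ♙ · · · · ·│3
2│♙ ♙ · ♙ · ♙ ♙ ♙│2
1│♖ ♘ ♗ ♕ ♔ ♗ ♘ ♖│1
  ─────────────────
  a b c d e f g h


d1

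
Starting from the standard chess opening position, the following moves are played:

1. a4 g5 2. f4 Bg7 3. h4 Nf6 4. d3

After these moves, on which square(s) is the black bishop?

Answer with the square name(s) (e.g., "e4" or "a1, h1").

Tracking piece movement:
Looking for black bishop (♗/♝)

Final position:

  a b c d e f g h
  ─────────────────
8│♜ ♞ ♝ ♛ ♚ · · ♜│8
7│♟ ♟ ♟ ♟ ♟ ♟ ♝ ♟│7
6│· · · · · ♞ · ·│6
5│· · · · · · ♟ ·│5
4│♙ · · · · ♙ · ♙│4
3│· · · ♙ · · · ·│3
2│· ♙ ♙ · ♙ · ♙ ·│2
1│♖ ♘ ♗ ♕ ♔ ♗ ♘ ♖│1
  ─────────────────
  a b c d e f g h


c8, g7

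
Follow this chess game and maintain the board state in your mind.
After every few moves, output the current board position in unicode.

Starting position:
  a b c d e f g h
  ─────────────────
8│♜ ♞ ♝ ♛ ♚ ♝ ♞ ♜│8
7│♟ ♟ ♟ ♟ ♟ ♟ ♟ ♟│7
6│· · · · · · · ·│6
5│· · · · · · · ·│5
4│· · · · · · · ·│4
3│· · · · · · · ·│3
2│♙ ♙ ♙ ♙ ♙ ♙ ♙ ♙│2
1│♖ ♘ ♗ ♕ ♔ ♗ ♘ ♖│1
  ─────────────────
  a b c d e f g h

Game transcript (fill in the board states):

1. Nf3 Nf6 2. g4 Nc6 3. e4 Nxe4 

  a b c d e f g h
  ─────────────────
8│♜ · ♝ ♛ ♚ ♝ · ♜│8
7│♟ ♟ ♟ ♟ ♟ ♟ ♟ ♟│7
6│· · ♞ · · · · ·│6
5│· · · · · · · ·│5
4│· · · · ♞ · ♙ ·│4
3│· · · · · ♘ · ·│3
2│♙ ♙ ♙ ♙ · ♙ · ♙│2
1│♖ ♘ ♗ ♕ ♔ ♗ · ♖│1
  ─────────────────
  a b c d e f g h

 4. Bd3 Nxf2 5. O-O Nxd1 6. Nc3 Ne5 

  a b c d e f g h
  ─────────────────
8│♜ · ♝ ♛ ♚ ♝ · ♜│8
7│♟ ♟ ♟ ♟ ♟ ♟ ♟ ♟│7
6│· · · · · · · ·│6
5│· · · · ♞ · · ·│5
4│· · · · · · ♙ ·│4
3│· · ♘ ♗ · ♘ · ·│3
2│♙ ♙ ♙ ♙ · · · ♙│2
1│♖ · ♗ ♞ · ♖ ♔ ·│1
  ─────────────────
  a b c d e f g h

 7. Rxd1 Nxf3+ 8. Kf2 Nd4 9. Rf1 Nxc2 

  a b c d e f g h
  ─────────────────
8│♜ · ♝ ♛ ♚ ♝ · ♜│8
7│♟ ♟ ♟ ♟ ♟ ♟ ♟ ♟│7
6│· · · · · · · ·│6
5│· · · · · · · ·│5
4│· · · · · · ♙ ·│4
3│· · ♘ ♗ · · · ·│3
2│♙ ♙ ♞ ♙ · ♔ · ♙│2
1│♖ · ♗ · · ♖ · ·│1
  ─────────────────
  a b c d e f g h

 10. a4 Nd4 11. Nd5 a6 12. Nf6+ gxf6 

  a b c d e f g h
  ─────────────────
8│♜ · ♝ ♛ ♚ ♝ · ♜│8
7│· ♟ ♟ ♟ ♟ ♟ · ♟│7
6│♟ · · · · ♟ · ·│6
5│· · · · · · · ·│5
4│♙ · · ♞ · · ♙ ·│4
3│· · · ♗ · · · ·│3
2│· ♙ · ♙ · ♔ · ♙│2
1│♖ · ♗ · · ♖ · ·│1
  ─────────────────
  a b c d e f g h

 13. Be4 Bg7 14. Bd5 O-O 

  a b c d e f g h
  ─────────────────
8│♜ · ♝ ♛ · ♜ ♚ ·│8
7│· ♟ ♟ ♟ ♟ ♟ ♝ ♟│7
6│♟ · · · · ♟ · ·│6
5│· · · ♗ · · · ·│5
4│♙ · · ♞ · · ♙ ·│4
3│· · · · · · · ·│3
2│· ♙ · ♙ · ♔ · ♙│2
1│♖ · ♗ · · ♖ · ·│1
  ─────────────────
  a b c d e f g h


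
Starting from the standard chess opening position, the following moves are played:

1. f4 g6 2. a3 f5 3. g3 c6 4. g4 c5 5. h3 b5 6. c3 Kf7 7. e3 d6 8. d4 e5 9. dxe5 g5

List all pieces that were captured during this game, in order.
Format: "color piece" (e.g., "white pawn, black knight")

Tracking captures:
  dxe5: captured black pawn

black pawn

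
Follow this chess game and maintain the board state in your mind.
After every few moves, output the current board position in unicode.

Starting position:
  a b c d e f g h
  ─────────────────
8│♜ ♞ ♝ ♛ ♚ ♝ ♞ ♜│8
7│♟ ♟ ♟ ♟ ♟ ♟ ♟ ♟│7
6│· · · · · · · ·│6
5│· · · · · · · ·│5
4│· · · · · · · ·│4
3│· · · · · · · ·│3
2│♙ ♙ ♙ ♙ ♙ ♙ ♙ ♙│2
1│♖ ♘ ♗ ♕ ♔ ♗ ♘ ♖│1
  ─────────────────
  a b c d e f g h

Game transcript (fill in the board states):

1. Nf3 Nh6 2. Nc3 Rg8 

  a b c d e f g h
  ─────────────────
8│♜ ♞ ♝ ♛ ♚ ♝ ♜ ·│8
7│♟ ♟ ♟ ♟ ♟ ♟ ♟ ♟│7
6│· · · · · · · ♞│6
5│· · · · · · · ·│5
4│· · · · · · · ·│4
3│· · ♘ · · ♘ · ·│3
2│♙ ♙ ♙ ♙ ♙ ♙ ♙ ♙│2
1│♖ · ♗ ♕ ♔ ♗ · ♖│1
  ─────────────────
  a b c d e f g h

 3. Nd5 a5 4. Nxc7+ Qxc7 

  a b c d e f g h
  ─────────────────
8│♜ ♞ ♝ · ♚ ♝ ♜ ·│8
7│· ♟ ♛ ♟ ♟ ♟ ♟ ♟│7
6│· · · · · · · ♞│6
5│♟ · · · · · · ·│5
4│· · · · · · · ·│4
3│· · · · · ♘ · ·│3
2│♙ ♙ ♙ ♙ ♙ ♙ ♙ ♙│2
1│♖ · ♗ ♕ ♔ ♗ · ♖│1
  ─────────────────
  a b c d e f g h

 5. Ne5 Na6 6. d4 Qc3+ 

  a b c d e f g h
  ─────────────────
8│♜ · ♝ · ♚ ♝ ♜ ·│8
7│· ♟ · ♟ ♟ ♟ ♟ ♟│7
6│♞ · · · · · · ♞│6
5│♟ · · · ♘ · · ·│5
4│· · · ♙ · · · ·│4
3│· · ♛ · · · · ·│3
2│♙ ♙ ♙ · ♙ ♙ ♙ ♙│2
1│♖ · ♗ ♕ ♔ ♗ · ♖│1
  ─────────────────
  a b c d e f g h

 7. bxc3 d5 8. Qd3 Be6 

  a b c d e f g h
  ─────────────────
8│♜ · · · ♚ ♝ ♜ ·│8
7│· ♟ · · ♟ ♟ ♟ ♟│7
6│♞ · · · ♝ · · ♞│6
5│♟ · · ♟ ♘ · · ·│5
4│· · · ♙ · · · ·│4
3│· · ♙ ♕ · · · ·│3
2│♙ · ♙ · ♙ ♙ ♙ ♙│2
1│♖ · ♗ · ♔ ♗ · ♖│1
  ─────────────────
  a b c d e f g h

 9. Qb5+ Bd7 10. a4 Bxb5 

  a b c d e f g h
  ─────────────────
8│♜ · · · ♚ ♝ ♜ ·│8
7│· ♟ · · ♟ ♟ ♟ ♟│7
6│♞ · · · · · · ♞│6
5│♟ ♝ · ♟ ♘ · · ·│5
4│♙ · · ♙ · · · ·│4
3│· · ♙ · · · · ·│3
2│· · ♙ · ♙ ♙ ♙ ♙│2
1│♖ · ♗ · ♔ ♗ · ♖│1
  ─────────────────
  a b c d e f g h



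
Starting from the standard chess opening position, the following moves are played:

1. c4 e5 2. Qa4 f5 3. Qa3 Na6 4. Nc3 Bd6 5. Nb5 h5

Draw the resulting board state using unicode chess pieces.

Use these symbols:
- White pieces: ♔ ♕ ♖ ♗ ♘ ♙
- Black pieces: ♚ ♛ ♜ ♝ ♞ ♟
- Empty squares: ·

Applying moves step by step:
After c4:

♜ ♞ ♝ ♛ ♚ ♝ ♞ ♜
♟ ♟ ♟ ♟ ♟ ♟ ♟ ♟
· · · · · · · ·
· · · · · · · ·
· · ♙ · · · · ·
· · · · · · · ·
♙ ♙ · ♙ ♙ ♙ ♙ ♙
♖ ♘ ♗ ♕ ♔ ♗ ♘ ♖


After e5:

♜ ♞ ♝ ♛ ♚ ♝ ♞ ♜
♟ ♟ ♟ ♟ · ♟ ♟ ♟
· · · · · · · ·
· · · · ♟ · · ·
· · ♙ · · · · ·
· · · · · · · ·
♙ ♙ · ♙ ♙ ♙ ♙ ♙
♖ ♘ ♗ ♕ ♔ ♗ ♘ ♖


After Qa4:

♜ ♞ ♝ ♛ ♚ ♝ ♞ ♜
♟ ♟ ♟ ♟ · ♟ ♟ ♟
· · · · · · · ·
· · · · ♟ · · ·
♕ · ♙ · · · · ·
· · · · · · · ·
♙ ♙ · ♙ ♙ ♙ ♙ ♙
♖ ♘ ♗ · ♔ ♗ ♘ ♖


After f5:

♜ ♞ ♝ ♛ ♚ ♝ ♞ ♜
♟ ♟ ♟ ♟ · · ♟ ♟
· · · · · · · ·
· · · · ♟ ♟ · ·
♕ · ♙ · · · · ·
· · · · · · · ·
♙ ♙ · ♙ ♙ ♙ ♙ ♙
♖ ♘ ♗ · ♔ ♗ ♘ ♖


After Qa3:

♜ ♞ ♝ ♛ ♚ ♝ ♞ ♜
♟ ♟ ♟ ♟ · · ♟ ♟
· · · · · · · ·
· · · · ♟ ♟ · ·
· · ♙ · · · · ·
♕ · · · · · · ·
♙ ♙ · ♙ ♙ ♙ ♙ ♙
♖ ♘ ♗ · ♔ ♗ ♘ ♖


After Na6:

♜ · ♝ ♛ ♚ ♝ ♞ ♜
♟ ♟ ♟ ♟ · · ♟ ♟
♞ · · · · · · ·
· · · · ♟ ♟ · ·
· · ♙ · · · · ·
♕ · · · · · · ·
♙ ♙ · ♙ ♙ ♙ ♙ ♙
♖ ♘ ♗ · ♔ ♗ ♘ ♖


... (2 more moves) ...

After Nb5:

♜ · ♝ ♛ ♚ · ♞ ♜
♟ ♟ ♟ ♟ · · ♟ ♟
♞ · · ♝ · · · ·
· ♘ · · ♟ ♟ · ·
· · ♙ · · · · ·
♕ · · · · · · ·
♙ ♙ · ♙ ♙ ♙ ♙ ♙
♖ · ♗ · ♔ ♗ ♘ ♖


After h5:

♜ · ♝ ♛ ♚ · ♞ ♜
♟ ♟ ♟ ♟ · · ♟ ·
♞ · · ♝ · · · ·
· ♘ · · ♟ ♟ · ♟
· · ♙ · · · · ·
♕ · · · · · · ·
♙ ♙ · ♙ ♙ ♙ ♙ ♙
♖ · ♗ · ♔ ♗ ♘ ♖



  a b c d e f g h
  ─────────────────
8│♜ · ♝ ♛ ♚ · ♞ ♜│8
7│♟ ♟ ♟ ♟ · · ♟ ·│7
6│♞ · · ♝ · · · ·│6
5│· ♘ · · ♟ ♟ · ♟│5
4│· · ♙ · · · · ·│4
3│♕ · · · · · · ·│3
2│♙ ♙ · ♙ ♙ ♙ ♙ ♙│2
1│♖ · ♗ · ♔ ♗ ♘ ♖│1
  ─────────────────
  a b c d e f g h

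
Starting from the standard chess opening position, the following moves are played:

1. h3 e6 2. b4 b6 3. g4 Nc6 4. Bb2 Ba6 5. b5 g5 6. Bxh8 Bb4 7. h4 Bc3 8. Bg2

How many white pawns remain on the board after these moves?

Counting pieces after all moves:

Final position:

  a b c d e f g h
  ─────────────────
8│♜ · · ♛ ♚ · ♞ ♗│8
7│♟ · ♟ ♟ · ♟ · ♟│7
6│♝ ♟ ♞ · ♟ · · ·│6
5│· ♙ · · · · ♟ ·│5
4│· · · · · · ♙ ♙│4
3│· · ♝ · · · · ·│3
2│♙ · ♙ ♙ ♙ ♙ ♗ ·│2
1│♖ ♘ · ♕ ♔ · ♘ ♖│1
  ─────────────────
  a b c d e f g h


8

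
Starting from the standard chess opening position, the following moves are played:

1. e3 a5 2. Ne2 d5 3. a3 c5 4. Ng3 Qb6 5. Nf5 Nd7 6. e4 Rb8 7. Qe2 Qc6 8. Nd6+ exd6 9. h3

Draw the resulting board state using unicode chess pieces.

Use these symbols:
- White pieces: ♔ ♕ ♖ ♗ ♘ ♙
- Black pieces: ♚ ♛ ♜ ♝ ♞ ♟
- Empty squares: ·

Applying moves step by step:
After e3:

♜ ♞ ♝ ♛ ♚ ♝ ♞ ♜
♟ ♟ ♟ ♟ ♟ ♟ ♟ ♟
· · · · · · · ·
· · · · · · · ·
· · · · · · · ·
· · · · ♙ · · ·
♙ ♙ ♙ ♙ · ♙ ♙ ♙
♖ ♘ ♗ ♕ ♔ ♗ ♘ ♖


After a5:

♜ ♞ ♝ ♛ ♚ ♝ ♞ ♜
· ♟ ♟ ♟ ♟ ♟ ♟ ♟
· · · · · · · ·
♟ · · · · · · ·
· · · · · · · ·
· · · · ♙ · · ·
♙ ♙ ♙ ♙ · ♙ ♙ ♙
♖ ♘ ♗ ♕ ♔ ♗ ♘ ♖


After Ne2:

♜ ♞ ♝ ♛ ♚ ♝ ♞ ♜
· ♟ ♟ ♟ ♟ ♟ ♟ ♟
· · · · · · · ·
♟ · · · · · · ·
· · · · · · · ·
· · · · ♙ · · ·
♙ ♙ ♙ ♙ ♘ ♙ ♙ ♙
♖ ♘ ♗ ♕ ♔ ♗ · ♖


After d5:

♜ ♞ ♝ ♛ ♚ ♝ ♞ ♜
· ♟ ♟ · ♟ ♟ ♟ ♟
· · · · · · · ·
♟ · · ♟ · · · ·
· · · · · · · ·
· · · · ♙ · · ·
♙ ♙ ♙ ♙ ♘ ♙ ♙ ♙
♖ ♘ ♗ ♕ ♔ ♗ · ♖


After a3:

♜ ♞ ♝ ♛ ♚ ♝ ♞ ♜
· ♟ ♟ · ♟ ♟ ♟ ♟
· · · · · · · ·
♟ · · ♟ · · · ·
· · · · · · · ·
♙ · · · ♙ · · ·
· ♙ ♙ ♙ ♘ ♙ ♙ ♙
♖ ♘ ♗ ♕ ♔ ♗ · ♖


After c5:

♜ ♞ ♝ ♛ ♚ ♝ ♞ ♜
· ♟ · · ♟ ♟ ♟ ♟
· · · · · · · ·
♟ · ♟ ♟ · · · ·
· · · · · · · ·
♙ · · · ♙ · · ·
· ♙ ♙ ♙ ♘ ♙ ♙ ♙
♖ ♘ ♗ ♕ ♔ ♗ · ♖


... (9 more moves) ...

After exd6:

· ♜ ♝ · ♚ ♝ ♞ ♜
· ♟ · ♞ · ♟ ♟ ♟
· · ♛ ♟ · · · ·
♟ · ♟ ♟ · · · ·
· · · · ♙ · · ·
♙ · · · · · · ·
· ♙ ♙ ♙ ♕ ♙ ♙ ♙
♖ ♘ ♗ · ♔ ♗ · ♖


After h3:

· ♜ ♝ · ♚ ♝ ♞ ♜
· ♟ · ♞ · ♟ ♟ ♟
· · ♛ ♟ · · · ·
♟ · ♟ ♟ · · · ·
· · · · ♙ · · ·
♙ · · · · · · ♙
· ♙ ♙ ♙ ♕ ♙ ♙ ·
♖ ♘ ♗ · ♔ ♗ · ♖



  a b c d e f g h
  ─────────────────
8│· ♜ ♝ · ♚ ♝ ♞ ♜│8
7│· ♟ · ♞ · ♟ ♟ ♟│7
6│· · ♛ ♟ · · · ·│6
5│♟ · ♟ ♟ · · · ·│5
4│· · · · ♙ · · ·│4
3│♙ · · · · · · ♙│3
2│· ♙ ♙ ♙ ♕ ♙ ♙ ·│2
1│♖ ♘ ♗ · ♔ ♗ · ♖│1
  ─────────────────
  a b c d e f g h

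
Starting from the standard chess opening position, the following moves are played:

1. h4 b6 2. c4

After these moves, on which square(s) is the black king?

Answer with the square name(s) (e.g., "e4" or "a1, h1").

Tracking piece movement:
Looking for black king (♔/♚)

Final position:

  a b c d e f g h
  ─────────────────
8│♜ ♞ ♝ ♛ ♚ ♝ ♞ ♜│8
7│♟ · ♟ ♟ ♟ ♟ ♟ ♟│7
6│· ♟ · · · · · ·│6
5│· · · · · · · ·│5
4│· · ♙ · · · · ♙│4
3│· · · · · · · ·│3
2│♙ ♙ · ♙ ♙ ♙ ♙ ·│2
1│♖ ♘ ♗ ♕ ♔ ♗ ♘ ♖│1
  ─────────────────
  a b c d e f g h


e8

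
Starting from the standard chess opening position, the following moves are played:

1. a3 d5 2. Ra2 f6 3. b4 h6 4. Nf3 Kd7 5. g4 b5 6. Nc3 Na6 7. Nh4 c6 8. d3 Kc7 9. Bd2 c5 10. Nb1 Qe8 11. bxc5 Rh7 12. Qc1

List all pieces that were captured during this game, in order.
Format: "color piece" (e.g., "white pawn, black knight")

Tracking captures:
  bxc5: captured black pawn

black pawn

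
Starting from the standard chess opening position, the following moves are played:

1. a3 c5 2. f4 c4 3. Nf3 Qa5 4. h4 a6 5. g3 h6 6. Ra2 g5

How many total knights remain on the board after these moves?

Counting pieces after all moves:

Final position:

  a b c d e f g h
  ─────────────────
8│♜ ♞ ♝ · ♚ ♝ ♞ ♜│8
7│· ♟ · ♟ ♟ ♟ · ·│7
6│♟ · · · · · · ♟│6
5│♛ · · · · · ♟ ·│5
4│· · ♟ · · ♙ · ♙│4
3│♙ · · · · ♘ ♙ ·│3
2│♖ ♙ ♙ ♙ ♙ · · ·│2
1│· ♘ ♗ ♕ ♔ ♗ · ♖│1
  ─────────────────
  a b c d e f g h


4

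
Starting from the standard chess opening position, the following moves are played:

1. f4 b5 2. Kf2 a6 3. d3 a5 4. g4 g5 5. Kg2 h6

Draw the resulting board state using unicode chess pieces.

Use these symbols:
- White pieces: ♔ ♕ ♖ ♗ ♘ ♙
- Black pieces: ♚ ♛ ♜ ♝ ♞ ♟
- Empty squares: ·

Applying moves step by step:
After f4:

♜ ♞ ♝ ♛ ♚ ♝ ♞ ♜
♟ ♟ ♟ ♟ ♟ ♟ ♟ ♟
· · · · · · · ·
· · · · · · · ·
· · · · · ♙ · ·
· · · · · · · ·
♙ ♙ ♙ ♙ ♙ · ♙ ♙
♖ ♘ ♗ ♕ ♔ ♗ ♘ ♖


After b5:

♜ ♞ ♝ ♛ ♚ ♝ ♞ ♜
♟ · ♟ ♟ ♟ ♟ ♟ ♟
· · · · · · · ·
· ♟ · · · · · ·
· · · · · ♙ · ·
· · · · · · · ·
♙ ♙ ♙ ♙ ♙ · ♙ ♙
♖ ♘ ♗ ♕ ♔ ♗ ♘ ♖


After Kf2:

♜ ♞ ♝ ♛ ♚ ♝ ♞ ♜
♟ · ♟ ♟ ♟ ♟ ♟ ♟
· · · · · · · ·
· ♟ · · · · · ·
· · · · · ♙ · ·
· · · · · · · ·
♙ ♙ ♙ ♙ ♙ ♔ ♙ ♙
♖ ♘ ♗ ♕ · ♗ ♘ ♖


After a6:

♜ ♞ ♝ ♛ ♚ ♝ ♞ ♜
· · ♟ ♟ ♟ ♟ ♟ ♟
♟ · · · · · · ·
· ♟ · · · · · ·
· · · · · ♙ · ·
· · · · · · · ·
♙ ♙ ♙ ♙ ♙ ♔ ♙ ♙
♖ ♘ ♗ ♕ · ♗ ♘ ♖


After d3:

♜ ♞ ♝ ♛ ♚ ♝ ♞ ♜
· · ♟ ♟ ♟ ♟ ♟ ♟
♟ · · · · · · ·
· ♟ · · · · · ·
· · · · · ♙ · ·
· · · ♙ · · · ·
♙ ♙ ♙ · ♙ ♔ ♙ ♙
♖ ♘ ♗ ♕ · ♗ ♘ ♖


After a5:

♜ ♞ ♝ ♛ ♚ ♝ ♞ ♜
· · ♟ ♟ ♟ ♟ ♟ ♟
· · · · · · · ·
♟ ♟ · · · · · ·
· · · · · ♙ · ·
· · · ♙ · · · ·
♙ ♙ ♙ · ♙ ♔ ♙ ♙
♖ ♘ ♗ ♕ · ♗ ♘ ♖


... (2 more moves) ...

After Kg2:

♜ ♞ ♝ ♛ ♚ ♝ ♞ ♜
· · ♟ ♟ ♟ ♟ · ♟
· · · · · · · ·
♟ ♟ · · · · ♟ ·
· · · · · ♙ ♙ ·
· · · ♙ · · · ·
♙ ♙ ♙ · ♙ · ♔ ♙
♖ ♘ ♗ ♕ · ♗ ♘ ♖


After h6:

♜ ♞ ♝ ♛ ♚ ♝ ♞ ♜
· · ♟ ♟ ♟ ♟ · ·
· · · · · · · ♟
♟ ♟ · · · · ♟ ·
· · · · · ♙ ♙ ·
· · · ♙ · · · ·
♙ ♙ ♙ · ♙ · ♔ ♙
♖ ♘ ♗ ♕ · ♗ ♘ ♖



  a b c d e f g h
  ─────────────────
8│♜ ♞ ♝ ♛ ♚ ♝ ♞ ♜│8
7│· · ♟ ♟ ♟ ♟ · ·│7
6│· · · · · · · ♟│6
5│♟ ♟ · · · · ♟ ·│5
4│· · · · · ♙ ♙ ·│4
3│· · · ♙ · · · ·│3
2│♙ ♙ ♙ · ♙ · ♔ ♙│2
1│♖ ♘ ♗ ♕ · ♗ ♘ ♖│1
  ─────────────────
  a b c d e f g h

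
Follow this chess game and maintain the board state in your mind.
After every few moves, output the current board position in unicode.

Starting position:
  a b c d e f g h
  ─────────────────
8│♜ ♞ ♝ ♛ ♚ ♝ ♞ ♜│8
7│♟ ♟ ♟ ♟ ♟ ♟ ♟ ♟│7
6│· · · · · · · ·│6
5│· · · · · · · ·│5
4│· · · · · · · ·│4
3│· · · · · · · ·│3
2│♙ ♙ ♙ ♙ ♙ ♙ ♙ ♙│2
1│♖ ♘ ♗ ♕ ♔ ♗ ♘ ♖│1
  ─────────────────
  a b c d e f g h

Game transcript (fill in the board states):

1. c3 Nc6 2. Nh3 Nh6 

  a b c d e f g h
  ─────────────────
8│♜ · ♝ ♛ ♚ ♝ · ♜│8
7│♟ ♟ ♟ ♟ ♟ ♟ ♟ ♟│7
6│· · ♞ · · · · ♞│6
5│· · · · · · · ·│5
4│· · · · · · · ·│4
3│· · ♙ · · · · ♘│3
2│♙ ♙ · ♙ ♙ ♙ ♙ ♙│2
1│♖ ♘ ♗ ♕ ♔ ♗ · ♖│1
  ─────────────────
  a b c d e f g h

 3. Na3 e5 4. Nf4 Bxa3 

  a b c d e f g h
  ─────────────────
8│♜ · ♝ ♛ ♚ · · ♜│8
7│♟ ♟ ♟ ♟ · ♟ ♟ ♟│7
6│· · ♞ · · · · ♞│6
5│· · · · ♟ · · ·│5
4│· · · · · ♘ · ·│4
3│♝ · ♙ · · · · ·│3
2│♙ ♙ · ♙ ♙ ♙ ♙ ♙│2
1│♖ · ♗ ♕ ♔ ♗ · ♖│1
  ─────────────────
  a b c d e f g h

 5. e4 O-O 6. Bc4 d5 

  a b c d e f g h
  ─────────────────
8│♜ · ♝ ♛ · ♜ ♚ ·│8
7│♟ ♟ ♟ · · ♟ ♟ ♟│7
6│· · ♞ · · · · ♞│6
5│· · · ♟ ♟ · · ·│5
4│· · ♗ · ♙ ♘ · ·│4
3│♝ · ♙ · · · · ·│3
2│♙ ♙ · ♙ · ♙ ♙ ♙│2
1│♖ · ♗ ♕ ♔ · · ♖│1
  ─────────────────
  a b c d e f g h

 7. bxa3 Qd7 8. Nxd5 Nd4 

  a b c d e f g h
  ─────────────────
8│♜ · ♝ · · ♜ ♚ ·│8
7│♟ ♟ ♟ ♛ · ♟ ♟ ♟│7
6│· · · · · · · ♞│6
5│· · · ♘ ♟ · · ·│5
4│· · ♗ ♞ ♙ · · ·│4
3│♙ · ♙ · · · · ·│3
2│♙ · · ♙ · ♙ ♙ ♙│2
1│♖ · ♗ ♕ ♔ · · ♖│1
  ─────────────────
  a b c d e f g h

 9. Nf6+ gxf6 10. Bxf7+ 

  a b c d e f g h
  ─────────────────
8│♜ · ♝ · · ♜ ♚ ·│8
7│♟ ♟ ♟ ♛ · ♗ · ♟│7
6│· · · · · ♟ · ♞│6
5│· · · · ♟ · · ·│5
4│· · · ♞ ♙ · · ·│4
3│♙ · ♙ · · · · ·│3
2│♙ · · ♙ · ♙ ♙ ♙│2
1│♖ · ♗ ♕ ♔ · · ♖│1
  ─────────────────
  a b c d e f g h


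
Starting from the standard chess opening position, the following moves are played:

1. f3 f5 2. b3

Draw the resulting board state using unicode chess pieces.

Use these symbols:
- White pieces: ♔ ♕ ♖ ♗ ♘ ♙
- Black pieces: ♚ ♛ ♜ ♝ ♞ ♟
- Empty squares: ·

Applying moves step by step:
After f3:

♜ ♞ ♝ ♛ ♚ ♝ ♞ ♜
♟ ♟ ♟ ♟ ♟ ♟ ♟ ♟
· · · · · · · ·
· · · · · · · ·
· · · · · · · ·
· · · · · ♙ · ·
♙ ♙ ♙ ♙ ♙ · ♙ ♙
♖ ♘ ♗ ♕ ♔ ♗ ♘ ♖


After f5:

♜ ♞ ♝ ♛ ♚ ♝ ♞ ♜
♟ ♟ ♟ ♟ ♟ · ♟ ♟
· · · · · · · ·
· · · · · ♟ · ·
· · · · · · · ·
· · · · · ♙ · ·
♙ ♙ ♙ ♙ ♙ · ♙ ♙
♖ ♘ ♗ ♕ ♔ ♗ ♘ ♖


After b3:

♜ ♞ ♝ ♛ ♚ ♝ ♞ ♜
♟ ♟ ♟ ♟ ♟ · ♟ ♟
· · · · · · · ·
· · · · · ♟ · ·
· · · · · · · ·
· ♙ · · · ♙ · ·
♙ · ♙ ♙ ♙ · ♙ ♙
♖ ♘ ♗ ♕ ♔ ♗ ♘ ♖



  a b c d e f g h
  ─────────────────
8│♜ ♞ ♝ ♛ ♚ ♝ ♞ ♜│8
7│♟ ♟ ♟ ♟ ♟ · ♟ ♟│7
6│· · · · · · · ·│6
5│· · · · · ♟ · ·│5
4│· · · · · · · ·│4
3│· ♙ · · · ♙ · ·│3
2│♙ · ♙ ♙ ♙ · ♙ ♙│2
1│♖ ♘ ♗ ♕ ♔ ♗ ♘ ♖│1
  ─────────────────
  a b c d e f g h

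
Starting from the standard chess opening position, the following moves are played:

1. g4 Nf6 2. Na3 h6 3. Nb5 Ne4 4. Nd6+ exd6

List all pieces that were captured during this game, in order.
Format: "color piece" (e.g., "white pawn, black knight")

Tracking captures:
  exd6: captured white knight

white knight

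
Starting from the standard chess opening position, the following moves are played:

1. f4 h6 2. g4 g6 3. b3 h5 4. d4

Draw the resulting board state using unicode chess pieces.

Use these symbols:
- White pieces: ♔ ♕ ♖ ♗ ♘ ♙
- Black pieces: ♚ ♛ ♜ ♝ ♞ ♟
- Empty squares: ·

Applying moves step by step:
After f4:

♜ ♞ ♝ ♛ ♚ ♝ ♞ ♜
♟ ♟ ♟ ♟ ♟ ♟ ♟ ♟
· · · · · · · ·
· · · · · · · ·
· · · · · ♙ · ·
· · · · · · · ·
♙ ♙ ♙ ♙ ♙ · ♙ ♙
♖ ♘ ♗ ♕ ♔ ♗ ♘ ♖


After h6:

♜ ♞ ♝ ♛ ♚ ♝ ♞ ♜
♟ ♟ ♟ ♟ ♟ ♟ ♟ ·
· · · · · · · ♟
· · · · · · · ·
· · · · · ♙ · ·
· · · · · · · ·
♙ ♙ ♙ ♙ ♙ · ♙ ♙
♖ ♘ ♗ ♕ ♔ ♗ ♘ ♖


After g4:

♜ ♞ ♝ ♛ ♚ ♝ ♞ ♜
♟ ♟ ♟ ♟ ♟ ♟ ♟ ·
· · · · · · · ♟
· · · · · · · ·
· · · · · ♙ ♙ ·
· · · · · · · ·
♙ ♙ ♙ ♙ ♙ · · ♙
♖ ♘ ♗ ♕ ♔ ♗ ♘ ♖


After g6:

♜ ♞ ♝ ♛ ♚ ♝ ♞ ♜
♟ ♟ ♟ ♟ ♟ ♟ · ·
· · · · · · ♟ ♟
· · · · · · · ·
· · · · · ♙ ♙ ·
· · · · · · · ·
♙ ♙ ♙ ♙ ♙ · · ♙
♖ ♘ ♗ ♕ ♔ ♗ ♘ ♖


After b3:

♜ ♞ ♝ ♛ ♚ ♝ ♞ ♜
♟ ♟ ♟ ♟ ♟ ♟ · ·
· · · · · · ♟ ♟
· · · · · · · ·
· · · · · ♙ ♙ ·
· ♙ · · · · · ·
♙ · ♙ ♙ ♙ · · ♙
♖ ♘ ♗ ♕ ♔ ♗ ♘ ♖


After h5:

♜ ♞ ♝ ♛ ♚ ♝ ♞ ♜
♟ ♟ ♟ ♟ ♟ ♟ · ·
· · · · · · ♟ ·
· · · · · · · ♟
· · · · · ♙ ♙ ·
· ♙ · · · · · ·
♙ · ♙ ♙ ♙ · · ♙
♖ ♘ ♗ ♕ ♔ ♗ ♘ ♖


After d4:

♜ ♞ ♝ ♛ ♚ ♝ ♞ ♜
♟ ♟ ♟ ♟ ♟ ♟ · ·
· · · · · · ♟ ·
· · · · · · · ♟
· · · ♙ · ♙ ♙ ·
· ♙ · · · · · ·
♙ · ♙ · ♙ · · ♙
♖ ♘ ♗ ♕ ♔ ♗ ♘ ♖



  a b c d e f g h
  ─────────────────
8│♜ ♞ ♝ ♛ ♚ ♝ ♞ ♜│8
7│♟ ♟ ♟ ♟ ♟ ♟ · ·│7
6│· · · · · · ♟ ·│6
5│· · · · · · · ♟│5
4│· · · ♙ · ♙ ♙ ·│4
3│· ♙ · · · · · ·│3
2│♙ · ♙ · ♙ · · ♙│2
1│♖ ♘ ♗ ♕ ♔ ♗ ♘ ♖│1
  ─────────────────
  a b c d e f g h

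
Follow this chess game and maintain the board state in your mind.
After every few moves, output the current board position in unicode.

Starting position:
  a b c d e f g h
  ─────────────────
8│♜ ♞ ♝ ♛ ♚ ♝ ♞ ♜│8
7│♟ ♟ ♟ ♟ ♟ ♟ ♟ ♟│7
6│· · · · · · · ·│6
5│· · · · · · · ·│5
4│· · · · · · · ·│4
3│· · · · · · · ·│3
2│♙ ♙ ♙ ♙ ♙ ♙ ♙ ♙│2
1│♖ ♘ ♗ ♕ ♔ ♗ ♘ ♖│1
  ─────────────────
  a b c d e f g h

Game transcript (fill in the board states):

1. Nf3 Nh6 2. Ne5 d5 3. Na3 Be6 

  a b c d e f g h
  ─────────────────
8│♜ ♞ · ♛ ♚ ♝ · ♜│8
7│♟ ♟ ♟ · ♟ ♟ ♟ ♟│7
6│· · · · ♝ · · ♞│6
5│· · · ♟ ♘ · · ·│5
4│· · · · · · · ·│4
3│♘ · · · · · · ·│3
2│♙ ♙ ♙ ♙ ♙ ♙ ♙ ♙│2
1│♖ · ♗ ♕ ♔ ♗ · ♖│1
  ─────────────────
  a b c d e f g h

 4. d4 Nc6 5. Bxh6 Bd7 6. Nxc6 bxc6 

  a b c d e f g h
  ─────────────────
8│♜ · · ♛ ♚ ♝ · ♜│8
7│♟ · ♟ ♝ ♟ ♟ ♟ ♟│7
6│· · ♟ · · · · ♗│6
5│· · · ♟ · · · ·│5
4│· · · ♙ · · · ·│4
3│♘ · · · · · · ·│3
2│♙ ♙ ♙ · ♙ ♙ ♙ ♙│2
1│♖ · · ♕ ♔ ♗ · ♖│1
  ─────────────────
  a b c d e f g h

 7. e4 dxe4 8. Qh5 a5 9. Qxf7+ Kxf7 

  a b c d e f g h
  ─────────────────
8│♜ · · ♛ · ♝ · ♜│8
7│· · ♟ ♝ ♟ ♚ ♟ ♟│7
6│· · ♟ · · · · ♗│6
5│♟ · · · · · · ·│5
4│· · · ♙ ♟ · · ·│4
3│♘ · · · · · · ·│3
2│♙ ♙ ♙ · · ♙ ♙ ♙│2
1│♖ · · · ♔ ♗ · ♖│1
  ─────────────────
  a b c d e f g h

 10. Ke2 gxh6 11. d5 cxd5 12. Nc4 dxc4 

  a b c d e f g h
  ─────────────────
8│♜ · · ♛ · ♝ · ♜│8
7│· · ♟ ♝ ♟ ♚ · ♟│7
6│· · · · · · · ♟│6
5│♟ · · · · · · ·│5
4│· · ♟ · ♟ · · ·│4
3│· · · · · · · ·│3
2│♙ ♙ ♙ · ♔ ♙ ♙ ♙│2
1│♖ · · · · ♗ · ♖│1
  ─────────────────
  a b c d e f g h

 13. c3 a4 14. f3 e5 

  a b c d e f g h
  ─────────────────
8│♜ · · ♛ · ♝ · ♜│8
7│· · ♟ ♝ · ♚ · ♟│7
6│· · · · · · · ♟│6
5│· · · · ♟ · · ·│5
4│♟ · ♟ · ♟ · · ·│4
3│· · ♙ · · ♙ · ·│3
2│♙ ♙ · · ♔ · ♙ ♙│2
1│♖ · · · · ♗ · ♖│1
  ─────────────────
  a b c d e f g h


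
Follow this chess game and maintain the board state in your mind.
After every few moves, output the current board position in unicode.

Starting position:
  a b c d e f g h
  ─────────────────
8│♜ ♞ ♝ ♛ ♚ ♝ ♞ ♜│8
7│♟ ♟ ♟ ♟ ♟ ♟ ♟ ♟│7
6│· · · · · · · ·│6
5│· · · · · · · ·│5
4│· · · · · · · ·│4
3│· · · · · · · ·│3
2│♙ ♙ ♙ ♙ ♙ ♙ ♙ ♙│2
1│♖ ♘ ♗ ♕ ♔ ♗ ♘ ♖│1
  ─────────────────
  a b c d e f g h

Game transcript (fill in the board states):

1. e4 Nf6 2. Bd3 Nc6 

  a b c d e f g h
  ─────────────────
8│♜ · ♝ ♛ ♚ ♝ · ♜│8
7│♟ ♟ ♟ ♟ ♟ ♟ ♟ ♟│7
6│· · ♞ · · ♞ · ·│6
5│· · · · · · · ·│5
4│· · · · ♙ · · ·│4
3│· · · ♗ · · · ·│3
2│♙ ♙ ♙ ♙ · ♙ ♙ ♙│2
1│♖ ♘ ♗ ♕ ♔ · ♘ ♖│1
  ─────────────────
  a b c d e f g h

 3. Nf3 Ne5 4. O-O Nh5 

  a b c d e f g h
  ─────────────────
8│♜ · ♝ ♛ ♚ ♝ · ♜│8
7│♟ ♟ ♟ ♟ ♟ ♟ ♟ ♟│7
6│· · · · · · · ·│6
5│· · · · ♞ · · ♞│5
4│· · · · ♙ · · ·│4
3│· · · ♗ · ♘ · ·│3
2│♙ ♙ ♙ ♙ · ♙ ♙ ♙│2
1│♖ ♘ ♗ ♕ · ♖ ♔ ·│1
  ─────────────────
  a b c d e f g h

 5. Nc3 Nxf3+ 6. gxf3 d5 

  a b c d e f g h
  ─────────────────
8│♜ · ♝ ♛ ♚ ♝ · ♜│8
7│♟ ♟ ♟ · ♟ ♟ ♟ ♟│7
6│· · · · · · · ·│6
5│· · · ♟ · · · ♞│5
4│· · · · ♙ · · ·│4
3│· · ♘ ♗ · ♙ · ·│3
2│♙ ♙ ♙ ♙ · ♙ · ♙│2
1│♖ · ♗ ♕ · ♖ ♔ ·│1
  ─────────────────
  a b c d e f g h



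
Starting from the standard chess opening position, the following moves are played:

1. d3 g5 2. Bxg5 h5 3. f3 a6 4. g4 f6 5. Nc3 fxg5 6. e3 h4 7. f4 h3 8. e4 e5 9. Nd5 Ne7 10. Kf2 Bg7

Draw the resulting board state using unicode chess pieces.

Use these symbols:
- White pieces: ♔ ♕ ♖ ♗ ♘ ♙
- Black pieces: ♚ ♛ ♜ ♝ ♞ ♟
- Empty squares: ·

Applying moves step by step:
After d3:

♜ ♞ ♝ ♛ ♚ ♝ ♞ ♜
♟ ♟ ♟ ♟ ♟ ♟ ♟ ♟
· · · · · · · ·
· · · · · · · ·
· · · · · · · ·
· · · ♙ · · · ·
♙ ♙ ♙ · ♙ ♙ ♙ ♙
♖ ♘ ♗ ♕ ♔ ♗ ♘ ♖


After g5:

♜ ♞ ♝ ♛ ♚ ♝ ♞ ♜
♟ ♟ ♟ ♟ ♟ ♟ · ♟
· · · · · · · ·
· · · · · · ♟ ·
· · · · · · · ·
· · · ♙ · · · ·
♙ ♙ ♙ · ♙ ♙ ♙ ♙
♖ ♘ ♗ ♕ ♔ ♗ ♘ ♖


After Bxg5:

♜ ♞ ♝ ♛ ♚ ♝ ♞ ♜
♟ ♟ ♟ ♟ ♟ ♟ · ♟
· · · · · · · ·
· · · · · · ♗ ·
· · · · · · · ·
· · · ♙ · · · ·
♙ ♙ ♙ · ♙ ♙ ♙ ♙
♖ ♘ · ♕ ♔ ♗ ♘ ♖


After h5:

♜ ♞ ♝ ♛ ♚ ♝ ♞ ♜
♟ ♟ ♟ ♟ ♟ ♟ · ·
· · · · · · · ·
· · · · · · ♗ ♟
· · · · · · · ·
· · · ♙ · · · ·
♙ ♙ ♙ · ♙ ♙ ♙ ♙
♖ ♘ · ♕ ♔ ♗ ♘ ♖


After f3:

♜ ♞ ♝ ♛ ♚ ♝ ♞ ♜
♟ ♟ ♟ ♟ ♟ ♟ · ·
· · · · · · · ·
· · · · · · ♗ ♟
· · · · · · · ·
· · · ♙ · ♙ · ·
♙ ♙ ♙ · ♙ · ♙ ♙
♖ ♘ · ♕ ♔ ♗ ♘ ♖


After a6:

♜ ♞ ♝ ♛ ♚ ♝ ♞ ♜
· ♟ ♟ ♟ ♟ ♟ · ·
♟ · · · · · · ·
· · · · · · ♗ ♟
· · · · · · · ·
· · · ♙ · ♙ · ·
♙ ♙ ♙ · ♙ · ♙ ♙
♖ ♘ · ♕ ♔ ♗ ♘ ♖


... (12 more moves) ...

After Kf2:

♜ ♞ ♝ ♛ ♚ ♝ · ♜
· ♟ ♟ ♟ ♞ · · ·
♟ · · · · · · ·
· · · ♘ ♟ · ♟ ·
· · · · ♙ ♙ ♙ ·
· · · ♙ · · · ♟
♙ ♙ ♙ · · ♔ · ♙
♖ · · ♕ · ♗ ♘ ♖


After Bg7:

♜ ♞ ♝ ♛ ♚ · · ♜
· ♟ ♟ ♟ ♞ · ♝ ·
♟ · · · · · · ·
· · · ♘ ♟ · ♟ ·
· · · · ♙ ♙ ♙ ·
· · · ♙ · · · ♟
♙ ♙ ♙ · · ♔ · ♙
♖ · · ♕ · ♗ ♘ ♖



  a b c d e f g h
  ─────────────────
8│♜ ♞ ♝ ♛ ♚ · · ♜│8
7│· ♟ ♟ ♟ ♞ · ♝ ·│7
6│♟ · · · · · · ·│6
5│· · · ♘ ♟ · ♟ ·│5
4│· · · · ♙ ♙ ♙ ·│4
3│· · · ♙ · · · ♟│3
2│♙ ♙ ♙ · · ♔ · ♙│2
1│♖ · · ♕ · ♗ ♘ ♖│1
  ─────────────────
  a b c d e f g h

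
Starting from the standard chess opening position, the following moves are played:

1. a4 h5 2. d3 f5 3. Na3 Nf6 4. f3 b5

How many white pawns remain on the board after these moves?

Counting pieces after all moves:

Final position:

  a b c d e f g h
  ─────────────────
8│♜ ♞ ♝ ♛ ♚ ♝ · ♜│8
7│♟ · ♟ ♟ ♟ · ♟ ·│7
6│· · · · · ♞ · ·│6
5│· ♟ · · · ♟ · ♟│5
4│♙ · · · · · · ·│4
3│♘ · · ♙ · ♙ · ·│3
2│· ♙ ♙ · ♙ · ♙ ♙│2
1│♖ · ♗ ♕ ♔ ♗ ♘ ♖│1
  ─────────────────
  a b c d e f g h


8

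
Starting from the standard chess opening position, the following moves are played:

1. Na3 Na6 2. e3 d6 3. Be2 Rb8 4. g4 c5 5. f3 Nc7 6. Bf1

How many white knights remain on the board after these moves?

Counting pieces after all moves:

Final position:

  a b c d e f g h
  ─────────────────
8│· ♜ ♝ ♛ ♚ ♝ ♞ ♜│8
7│♟ ♟ ♞ · ♟ ♟ ♟ ♟│7
6│· · · ♟ · · · ·│6
5│· · ♟ · · · · ·│5
4│· · · · · · ♙ ·│4
3│♘ · · · ♙ ♙ · ·│3
2│♙ ♙ ♙ ♙ · · · ♙│2
1│♖ · ♗ ♕ ♔ ♗ ♘ ♖│1
  ─────────────────
  a b c d e f g h


2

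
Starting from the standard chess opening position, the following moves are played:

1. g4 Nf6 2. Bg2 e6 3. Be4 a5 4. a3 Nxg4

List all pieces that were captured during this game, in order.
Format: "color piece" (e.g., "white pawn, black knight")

Tracking captures:
  Nxg4: captured white pawn

white pawn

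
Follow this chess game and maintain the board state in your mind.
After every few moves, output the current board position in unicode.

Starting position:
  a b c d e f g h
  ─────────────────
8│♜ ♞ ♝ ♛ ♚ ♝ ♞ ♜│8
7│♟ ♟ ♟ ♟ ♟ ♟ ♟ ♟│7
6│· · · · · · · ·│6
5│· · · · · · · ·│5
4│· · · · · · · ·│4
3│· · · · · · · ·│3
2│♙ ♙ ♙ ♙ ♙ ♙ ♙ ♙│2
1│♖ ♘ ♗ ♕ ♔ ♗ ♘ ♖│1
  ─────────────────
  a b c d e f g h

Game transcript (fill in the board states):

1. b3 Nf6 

  a b c d e f g h
  ─────────────────
8│♜ ♞ ♝ ♛ ♚ ♝ · ♜│8
7│♟ ♟ ♟ ♟ ♟ ♟ ♟ ♟│7
6│· · · · · ♞ · ·│6
5│· · · · · · · ·│5
4│· · · · · · · ·│4
3│· ♙ · · · · · ·│3
2│♙ · ♙ ♙ ♙ ♙ ♙ ♙│2
1│♖ ♘ ♗ ♕ ♔ ♗ ♘ ♖│1
  ─────────────────
  a b c d e f g h

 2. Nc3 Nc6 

  a b c d e f g h
  ─────────────────
8│♜ · ♝ ♛ ♚ ♝ · ♜│8
7│♟ ♟ ♟ ♟ ♟ ♟ ♟ ♟│7
6│· · ♞ · · ♞ · ·│6
5│· · · · · · · ·│5
4│· · · · · · · ·│4
3│· ♙ ♘ · · · · ·│3
2│♙ · ♙ ♙ ♙ ♙ ♙ ♙│2
1│♖ · ♗ ♕ ♔ ♗ ♘ ♖│1
  ─────────────────
  a b c d e f g h

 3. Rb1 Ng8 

  a b c d e f g h
  ─────────────────
8│♜ · ♝ ♛ ♚ ♝ ♞ ♜│8
7│♟ ♟ ♟ ♟ ♟ ♟ ♟ ♟│7
6│· · ♞ · · · · ·│6
5│· · · · · · · ·│5
4│· · · · · · · ·│4
3│· ♙ ♘ · · · · ·│3
2│♙ · ♙ ♙ ♙ ♙ ♙ ♙│2
1│· ♖ ♗ ♕ ♔ ♗ ♘ ♖│1
  ─────────────────
  a b c d e f g h

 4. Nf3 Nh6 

  a b c d e f g h
  ─────────────────
8│♜ · ♝ ♛ ♚ ♝ · ♜│8
7│♟ ♟ ♟ ♟ ♟ ♟ ♟ ♟│7
6│· · ♞ · · · · ♞│6
5│· · · · · · · ·│5
4│· · · · · · · ·│4
3│· ♙ ♘ · · ♘ · ·│3
2│♙ · ♙ ♙ ♙ ♙ ♙ ♙│2
1│· ♖ ♗ ♕ ♔ ♗ · ♖│1
  ─────────────────
  a b c d e f g h



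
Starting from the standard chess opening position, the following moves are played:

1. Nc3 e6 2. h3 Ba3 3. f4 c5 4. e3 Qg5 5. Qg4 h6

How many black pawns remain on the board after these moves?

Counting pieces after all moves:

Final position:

  a b c d e f g h
  ─────────────────
8│♜ ♞ ♝ · ♚ · ♞ ♜│8
7│♟ ♟ · ♟ · ♟ ♟ ·│7
6│· · · · ♟ · · ♟│6
5│· · ♟ · · · ♛ ·│5
4│· · · · · ♙ ♕ ·│4
3│♝ · ♘ · ♙ · · ♙│3
2│♙ ♙ ♙ ♙ · · ♙ ·│2
1│♖ · ♗ · ♔ ♗ ♘ ♖│1
  ─────────────────
  a b c d e f g h


8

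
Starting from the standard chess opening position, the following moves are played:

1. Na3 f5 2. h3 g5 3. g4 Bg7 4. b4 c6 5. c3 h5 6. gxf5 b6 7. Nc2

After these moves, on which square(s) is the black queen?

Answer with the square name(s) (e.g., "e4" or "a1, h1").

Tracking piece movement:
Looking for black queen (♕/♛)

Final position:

  a b c d e f g h
  ─────────────────
8│♜ ♞ ♝ ♛ ♚ · ♞ ♜│8
7│♟ · · ♟ ♟ · ♝ ·│7
6│· ♟ ♟ · · · · ·│6
5│· · · · · ♙ ♟ ♟│5
4│· ♙ · · · · · ·│4
3│· · ♙ · · · · ♙│3
2│♙ · ♘ ♙ ♙ ♙ · ·│2
1│♖ · ♗ ♕ ♔ ♗ ♘ ♖│1
  ─────────────────
  a b c d e f g h


d8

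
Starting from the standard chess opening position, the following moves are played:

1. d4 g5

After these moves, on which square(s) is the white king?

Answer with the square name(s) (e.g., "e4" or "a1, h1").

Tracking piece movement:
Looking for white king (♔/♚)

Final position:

  a b c d e f g h
  ─────────────────
8│♜ ♞ ♝ ♛ ♚ ♝ ♞ ♜│8
7│♟ ♟ ♟ ♟ ♟ ♟ · ♟│7
6│· · · · · · · ·│6
5│· · · · · · ♟ ·│5
4│· · · ♙ · · · ·│4
3│· · · · · · · ·│3
2│♙ ♙ ♙ · ♙ ♙ ♙ ♙│2
1│♖ ♘ ♗ ♕ ♔ ♗ ♘ ♖│1
  ─────────────────
  a b c d e f g h


e1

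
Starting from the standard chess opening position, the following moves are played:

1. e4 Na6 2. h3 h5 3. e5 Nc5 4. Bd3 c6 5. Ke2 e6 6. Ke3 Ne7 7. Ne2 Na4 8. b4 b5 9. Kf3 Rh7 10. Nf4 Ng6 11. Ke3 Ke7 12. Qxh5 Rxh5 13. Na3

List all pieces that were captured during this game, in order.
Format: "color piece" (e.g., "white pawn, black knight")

Tracking captures:
  Qxh5: captured black pawn
  Rxh5: captured white queen

black pawn, white queen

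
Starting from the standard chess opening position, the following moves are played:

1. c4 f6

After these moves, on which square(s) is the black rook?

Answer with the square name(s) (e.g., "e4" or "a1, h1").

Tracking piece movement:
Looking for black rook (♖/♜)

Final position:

  a b c d e f g h
  ─────────────────
8│♜ ♞ ♝ ♛ ♚ ♝ ♞ ♜│8
7│♟ ♟ ♟ ♟ ♟ · ♟ ♟│7
6│· · · · · ♟ · ·│6
5│· · · · · · · ·│5
4│· · ♙ · · · · ·│4
3│· · · · · · · ·│3
2│♙ ♙ · ♙ ♙ ♙ ♙ ♙│2
1│♖ ♘ ♗ ♕ ♔ ♗ ♘ ♖│1
  ─────────────────
  a b c d e f g h


a8, h8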